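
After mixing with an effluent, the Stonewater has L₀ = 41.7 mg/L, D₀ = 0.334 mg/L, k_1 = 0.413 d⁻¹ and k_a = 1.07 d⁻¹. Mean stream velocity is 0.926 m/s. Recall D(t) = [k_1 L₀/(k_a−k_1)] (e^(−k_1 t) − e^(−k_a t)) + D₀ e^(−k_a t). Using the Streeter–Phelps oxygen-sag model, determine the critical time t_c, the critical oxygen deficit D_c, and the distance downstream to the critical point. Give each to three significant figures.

At the critical point dD/dt = 0, so k_1 L₀ e^(−k_1 t) = k_a D. Substituting D(t) from the Streeter–Phelps equation and solving for t gives
t_c = ln[(k_a/k_1)(1 − D₀(k_a−k_1)/(k_1 L₀))] / (k_a−k_1).
Here k_a−k_1 = 0.6570 d⁻¹ and 1 − D₀(k_a−k_1)/(k_1 L₀) = 1 − 0.334×0.6570/(0.413×41.7) = 0.9873, so
t_c = ln(2.591 × 0.9873) / 0.6570 = 0.9391 / 0.6570 = 1.429 d.
L(t_c) = L₀ e^(−k_1 t_c) = 41.7 × 0.5541 = 23.11 mg/L, and at the critical point k_a D_c = k_1 L, so D_c = (0.413/1.07) × 23.11 = 8.919 mg/L.
x_c = v t_c = 0.926 m/s × 1.429 d × 86400 s/d = 114400 m ≈ 114 km.

t_c ≈ 1.43 d; D_c ≈ 8.92 mg/L; x_c ≈ 114 km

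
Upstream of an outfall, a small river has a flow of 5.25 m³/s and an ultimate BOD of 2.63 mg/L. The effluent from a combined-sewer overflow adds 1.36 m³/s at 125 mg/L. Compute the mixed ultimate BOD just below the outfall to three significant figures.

Flow-weighted mixing: C = (Q_r C_r + Q_w C_w)/(Q_r + Q_w)
= (5.25×2.63 + 1.36×125)/(5.25 + 1.36) = 183.8/6.610 = 27.81 mg/L.

27.8 mg/L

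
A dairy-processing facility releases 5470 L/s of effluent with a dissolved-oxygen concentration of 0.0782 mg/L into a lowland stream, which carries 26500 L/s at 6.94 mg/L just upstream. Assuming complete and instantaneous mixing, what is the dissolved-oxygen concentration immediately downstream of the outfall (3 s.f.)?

5.77 mg/L

Flow-weighted mixing: C = (Q_r C_r + Q_w C_w)/(Q_r + Q_w)
= (26500×6.94 + 5470×0.0782)/(26500 + 5470) = 184300/31970 = 5.766 mg/L.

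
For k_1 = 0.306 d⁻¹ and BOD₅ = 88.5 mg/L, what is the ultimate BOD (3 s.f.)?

BOD₅ = L₀(1 − e^(−5k_1)) ⇒ L₀ = BOD₅ / (1 − e^(−5×0.306))
= 88.5 / (1 − 0.2165) = 88.5 / 0.7835 = 113.0 mg/L.

L₀ ≈ 113 mg/L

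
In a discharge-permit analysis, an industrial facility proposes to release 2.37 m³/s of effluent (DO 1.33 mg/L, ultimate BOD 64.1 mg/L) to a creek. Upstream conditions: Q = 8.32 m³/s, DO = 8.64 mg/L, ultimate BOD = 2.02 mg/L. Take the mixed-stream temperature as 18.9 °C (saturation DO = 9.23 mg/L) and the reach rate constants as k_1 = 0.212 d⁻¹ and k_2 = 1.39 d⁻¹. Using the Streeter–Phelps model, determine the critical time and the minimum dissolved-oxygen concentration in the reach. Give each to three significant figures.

Mixed DO = (8.32×8.64 + 2.37×1.33)/(8.32+2.37) = 75.04/10.69 = 7.019 mg/L.
Mixed L₀ = (8.32×2.02 + 2.37×64.1)/(10.69) = 168.7/10.69 = 15.78 mg/L.
Initial deficit D₀ = C_s − DO₀ = 9.23 − 7.019 = 2.211 mg/L.
t_c = (1/1.178) ln[(1.39/0.212)(1 − 2.211×1.178/(0.212×15.78))] = 0.8489 × ln(1.454) = 0.3176 d.
D_c = (0.212/1.39) × 15.78 × e^(−0.212×0.3176) = 0.1525 × 15.78 × 0.9349 = 2.250 mg/L.
Minimum DO = 9.23 − 2.250 = 6.980 mg/L.

t_c ≈ 0.318 d; minimum DO ≈ 6.98 mg/L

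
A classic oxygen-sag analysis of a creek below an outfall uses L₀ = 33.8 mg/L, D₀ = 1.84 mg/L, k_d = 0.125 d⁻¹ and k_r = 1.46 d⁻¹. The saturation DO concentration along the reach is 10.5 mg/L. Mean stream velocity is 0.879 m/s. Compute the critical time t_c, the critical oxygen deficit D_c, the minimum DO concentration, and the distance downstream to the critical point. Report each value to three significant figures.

t_c ≈ 1.19 d; D_c ≈ 2.49 mg/L; min DO ≈ 8.01 mg/L; x_c ≈ 90.3 km

At the critical point dD/dt = 0, so k_d L₀ e^(−k_d t) = k_r D. Substituting D(t) from the Streeter–Phelps equation and solving for t gives
t_c = ln[(k_r/k_d)(1 − D₀(k_r−k_d)/(k_d L₀))] / (k_r−k_d).
Here k_r−k_d = 1.335 d⁻¹ and 1 − D₀(k_r−k_d)/(k_d L₀) = 1 − 1.84×1.335/(0.125×33.8) = 0.4186, so
t_c = ln(11.68 × 0.4186) / 1.335 = 1.587 / 1.335 = 1.189 d.
L(t_c) = L₀ e^(−k_d t_c) = 33.8 × 0.8619 = 29.13 mg/L, and at the critical point k_r D_c = k_d L, so D_c = (0.125/1.46) × 29.13 = 2.494 mg/L.
Minimum DO = C_s − D_c = 10.5 − 2.494 = 8.006 mg/L.
x_c = v t_c = 0.879 m/s × 1.189 d × 86400 s/d = 90280 m ≈ 90.3 km.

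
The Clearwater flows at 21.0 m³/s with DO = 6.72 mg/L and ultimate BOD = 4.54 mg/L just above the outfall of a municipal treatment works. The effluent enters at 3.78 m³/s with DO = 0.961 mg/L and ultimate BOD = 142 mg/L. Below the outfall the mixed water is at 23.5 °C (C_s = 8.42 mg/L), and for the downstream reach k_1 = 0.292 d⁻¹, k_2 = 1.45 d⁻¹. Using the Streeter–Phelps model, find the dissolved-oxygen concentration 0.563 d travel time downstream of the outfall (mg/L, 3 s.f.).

DO ≈ 4.67 mg/L

Mixed DO = (21.0×6.72 + 3.78×0.961)/(21.0+3.78) = 144.8/24.78 = 5.842 mg/L.
Mixed L₀ = (21.0×4.54 + 3.78×142)/(24.78) = 632.1/24.78 = 25.51 mg/L.
Initial deficit D₀ = C_s − DO₀ = 8.42 − 5.842 = 2.578 mg/L.
D(0.563) = [0.292×25.51/(1.45−0.292)](e^(−0.292×0.563) − e^(−1.45×0.563)) + 2.578 e^(−1.45×0.563)
= 6.432 × (0.8484 − 0.4420) + 2.578 × 0.4420 = 3.754 mg/L.
DO = 8.42 − 3.754 = 4.666 mg/L.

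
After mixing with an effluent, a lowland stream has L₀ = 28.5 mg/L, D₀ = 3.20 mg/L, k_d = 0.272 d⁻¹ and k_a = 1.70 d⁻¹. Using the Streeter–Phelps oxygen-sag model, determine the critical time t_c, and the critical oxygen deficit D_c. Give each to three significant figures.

With k_a/k_d = 6.250 and 1 − D₀(k_a−k_d)/(k_d L₀) = 0.4105,
t_c = ln(6.250 × 0.4105) / (1.70 − 0.272) = ln(2.566) / 1.428 = 0.9423/1.428 = 0.6599 d.
D_c = (k_d/k_a) L₀ e^(−k_d t_c) = (0.272/1.70) × 28.5 × e^(−0.272×0.6599) = 0.1600 × 28.5 × 0.8357 = 3.811 mg/L.

t_c ≈ 0.660 d; D_c ≈ 3.81 mg/L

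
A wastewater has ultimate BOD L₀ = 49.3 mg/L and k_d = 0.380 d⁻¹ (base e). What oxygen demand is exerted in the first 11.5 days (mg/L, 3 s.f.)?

y_t = L₀(1 − e^(−k_d t)) = 49.3 × (1 − e^(−0.380×11.5))
= 49.3 × (1 − 0.01265) = 49.3 × 0.9873 = 48.68 mg/L.

y ≈ 48.7 mg/L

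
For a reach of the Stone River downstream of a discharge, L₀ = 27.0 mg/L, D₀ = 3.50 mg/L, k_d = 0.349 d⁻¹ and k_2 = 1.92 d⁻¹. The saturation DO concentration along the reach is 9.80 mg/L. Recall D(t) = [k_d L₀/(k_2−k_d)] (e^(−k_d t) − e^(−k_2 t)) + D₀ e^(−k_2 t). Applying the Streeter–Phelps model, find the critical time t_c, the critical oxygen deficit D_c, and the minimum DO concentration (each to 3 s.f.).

t_c ≈ 0.528 d; D_c ≈ 4.08 mg/L; min DO ≈ 5.72 mg/L

At the critical point dD/dt = 0, so k_d L₀ e^(−k_d t) = k_2 D. Substituting D(t) from the Streeter–Phelps equation and solving for t gives
t_c = ln[(k_2/k_d)(1 − D₀(k_2−k_d)/(k_d L₀))] / (k_2−k_d).
Here k_2−k_d = 1.571 d⁻¹ and 1 − D₀(k_2−k_d)/(k_d L₀) = 1 − 3.50×1.571/(0.349×27.0) = 0.4165, so
t_c = ln(5.501 × 0.4165) / 1.571 = 0.8291 / 1.571 = 0.5277 d.
D_c = (k_d/k_2) L₀ e^(−k_d t_c) = (0.349/1.92) × 27.0 × e^(−0.349×0.5277) = 0.1818 × 27.0 × 0.8318 = 4.082 mg/L.
Minimum DO = C_s − D_c = 9.80 − 4.082 = 5.718 mg/L.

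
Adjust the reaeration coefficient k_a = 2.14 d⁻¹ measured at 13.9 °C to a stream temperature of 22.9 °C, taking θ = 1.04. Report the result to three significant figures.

k_a ≈ 3.05 d⁻¹

k_a(T₂) = k_a(T₁) · θ^(T₂−T₁) = 2.14 × 1.04^(22.9−13.9)
= 2.14 × 1.04^9.00 = 2.14 × 1.423 = 3.046 d⁻¹.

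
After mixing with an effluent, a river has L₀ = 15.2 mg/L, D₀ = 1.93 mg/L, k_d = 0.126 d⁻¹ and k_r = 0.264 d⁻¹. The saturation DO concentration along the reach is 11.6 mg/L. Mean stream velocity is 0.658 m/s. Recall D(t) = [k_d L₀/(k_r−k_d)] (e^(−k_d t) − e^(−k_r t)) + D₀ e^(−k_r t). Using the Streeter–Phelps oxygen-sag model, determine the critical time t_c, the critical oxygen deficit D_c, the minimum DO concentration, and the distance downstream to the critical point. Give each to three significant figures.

With k_r/k_d = 2.095 and 1 − D₀(k_r−k_d)/(k_d L₀) = 0.8609,
t_c = ln(2.095 × 0.8609) / (0.264 − 0.126) = ln(1.804) / 0.1380 = 0.5899/0.1380 = 4.275 d.
L(t_c) = L₀ e^(−k_d t_c) = 15.2 × 0.5835 = 8.870 mg/L, and at the critical point k_r D_c = k_d L, so D_c = (0.126/0.264) × 8.870 = 4.233 mg/L.
Minimum DO = C_s − D_c = 11.6 − 4.233 = 7.367 mg/L.
x_c = v t_c = 0.658 m/s × 4.275 d × 86400 s/d = 243000 m ≈ 243 km.

t_c ≈ 4.27 d; D_c ≈ 4.23 mg/L; min DO ≈ 7.37 mg/L; x_c ≈ 243 km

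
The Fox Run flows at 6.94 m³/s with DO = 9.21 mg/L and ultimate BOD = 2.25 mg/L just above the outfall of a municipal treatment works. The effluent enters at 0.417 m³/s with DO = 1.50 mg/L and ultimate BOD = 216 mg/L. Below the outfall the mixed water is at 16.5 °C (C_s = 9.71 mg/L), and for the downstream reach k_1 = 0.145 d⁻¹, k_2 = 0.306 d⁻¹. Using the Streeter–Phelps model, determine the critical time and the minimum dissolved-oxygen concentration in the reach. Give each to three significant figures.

Mixed DO = (6.94×9.21 + 0.417×1.50)/(6.94+0.417) = 64.54/7.357 = 8.773 mg/L.
Mixed L₀ = (6.94×2.25 + 0.417×216)/(7.357) = 105.7/7.357 = 14.37 mg/L.
Initial deficit D₀ = C_s − DO₀ = 9.71 − 8.773 = 0.9370 mg/L.
t_c = (1/0.1610) ln[(0.306/0.145)(1 − 0.9370×0.1610/(0.145×14.37))] = 6.211 × ln(1.958) = 4.172 d.
D_c = (0.145/0.306) × 14.37 × e^(−0.145×4.172) = 0.4739 × 14.37 × 0.5461 = 3.718 mg/L.
Minimum DO = 9.71 − 3.718 = 5.992 mg/L.

t_c ≈ 4.17 d; minimum DO ≈ 5.99 mg/L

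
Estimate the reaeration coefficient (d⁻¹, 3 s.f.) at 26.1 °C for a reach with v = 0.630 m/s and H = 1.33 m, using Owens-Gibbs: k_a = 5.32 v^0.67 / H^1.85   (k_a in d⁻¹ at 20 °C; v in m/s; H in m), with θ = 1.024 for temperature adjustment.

k_a(20) = 5.32 × 0.630^0.67 / 1.33^1.85 = 5.32 × 0.7338 / 1.695 = 2.303 d⁻¹.
k_a(26.1) = 2.303 × 1.024^(26.1−20) = 2.303 × 1.156 = 2.662 d⁻¹.

k_a ≈ 2.66 d⁻¹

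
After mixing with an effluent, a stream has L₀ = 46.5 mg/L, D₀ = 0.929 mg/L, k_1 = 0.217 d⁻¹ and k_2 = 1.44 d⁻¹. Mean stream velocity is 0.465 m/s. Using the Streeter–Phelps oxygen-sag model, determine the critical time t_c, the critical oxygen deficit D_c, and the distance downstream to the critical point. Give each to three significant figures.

t_c = [1/(k_2−k_1)] ln[(k_2/k_1)(1 − D₀(k_2−k_1)/(k_1 L₀))]
= [1/(1.44−0.217)] ln[(1.44/0.217)(1 − 0.929×1.223/(0.217×46.5))]
= (1/1.223) ln[6.636 × 0.8874] = 0.8177 × ln(5.889) = 0.8177 × 1.773 = 1.450 d.
D_c = (k_1/k_2) L₀ e^(−k_1 t_c) = (0.217/1.44) × 46.5 × e^(−0.217×1.450) = 0.1507 × 46.5 × 0.7301 = 5.116 mg/L.
x_c = v t_c = 0.465 m/s × 1.450 d × 86400 s/d = 58250 m ≈ 58.2 km.

t_c ≈ 1.45 d; D_c ≈ 5.12 mg/L; x_c ≈ 58.2 km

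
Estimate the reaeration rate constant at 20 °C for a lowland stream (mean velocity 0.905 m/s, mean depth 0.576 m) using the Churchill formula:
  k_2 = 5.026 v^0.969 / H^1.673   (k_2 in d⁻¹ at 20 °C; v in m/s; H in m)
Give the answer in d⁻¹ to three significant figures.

k_2 = 5.026 × 0.905^0.969 / 0.576^1.673 = 5.026 × 0.9078 / 0.3974 = 11.48 d⁻¹.

k_2 ≈ 11.5 d⁻¹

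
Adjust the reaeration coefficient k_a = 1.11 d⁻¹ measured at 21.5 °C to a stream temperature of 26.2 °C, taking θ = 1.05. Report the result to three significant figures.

k_a(T₂) = k_a(T₁) · θ^(T₂−T₁) = 1.11 × 1.05^(26.2−21.5)
= 1.11 × 1.05^4.70 = 1.11 × 1.258 = 1.396 d⁻¹.

k_a ≈ 1.40 d⁻¹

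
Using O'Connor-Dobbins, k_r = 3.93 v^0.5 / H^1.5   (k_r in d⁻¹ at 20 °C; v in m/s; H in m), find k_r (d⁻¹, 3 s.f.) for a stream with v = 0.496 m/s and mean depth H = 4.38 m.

k_r ≈ 0.302 d⁻¹

k_r = 3.93 × 0.496^0.5 / 4.38^1.5 = 3.93 × 0.7043 / 9.167 = 0.3019 d⁻¹.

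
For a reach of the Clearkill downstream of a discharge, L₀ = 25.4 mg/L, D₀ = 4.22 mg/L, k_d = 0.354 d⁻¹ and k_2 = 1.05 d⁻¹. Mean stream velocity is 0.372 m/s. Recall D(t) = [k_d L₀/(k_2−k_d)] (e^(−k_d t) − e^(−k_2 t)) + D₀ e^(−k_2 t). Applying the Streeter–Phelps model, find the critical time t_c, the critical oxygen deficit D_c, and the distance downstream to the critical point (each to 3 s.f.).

t_c ≈ 0.994 d; D_c ≈ 6.02 mg/L; x_c ≈ 31.9 km

At the critical point dD/dt = 0, so k_d L₀ e^(−k_d t) = k_2 D. Substituting D(t) from the Streeter–Phelps equation and solving for t gives
t_c = ln[(k_2/k_d)(1 − D₀(k_2−k_d)/(k_d L₀))] / (k_2−k_d).
Here k_2−k_d = 0.6960 d⁻¹ and 1 − D₀(k_2−k_d)/(k_d L₀) = 1 − 4.22×0.6960/(0.354×25.4) = 0.6733, so
t_c = ln(2.966 × 0.6733) / 0.6960 = 0.6918 / 0.6960 = 0.9939 d.
D_c = (k_d/k_2) L₀ e^(−k_d t_c) = (0.354/1.05) × 25.4 × e^(−0.354×0.9939) = 0.3371 × 25.4 × 0.7034 = 6.023 mg/L.
x_c = v t_c = 0.372 m/s × 0.9939 d × 86400 s/d = 31940 m ≈ 31.9 km.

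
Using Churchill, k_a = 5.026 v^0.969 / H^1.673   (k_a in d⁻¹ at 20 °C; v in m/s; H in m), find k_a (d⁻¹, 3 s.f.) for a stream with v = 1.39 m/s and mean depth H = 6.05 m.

k_a = 5.026 × 1.39^0.969 / 6.05^1.673 = 5.026 × 1.376 / 20.32 = 0.3404 d⁻¹.

k_a ≈ 0.340 d⁻¹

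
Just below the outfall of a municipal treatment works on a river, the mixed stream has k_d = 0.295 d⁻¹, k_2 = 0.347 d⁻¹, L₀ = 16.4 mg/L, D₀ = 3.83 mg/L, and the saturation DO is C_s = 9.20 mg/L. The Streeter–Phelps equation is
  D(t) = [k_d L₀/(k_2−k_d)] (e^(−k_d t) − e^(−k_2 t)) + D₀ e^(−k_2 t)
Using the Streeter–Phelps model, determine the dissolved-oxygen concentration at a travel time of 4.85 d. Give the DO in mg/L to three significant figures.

k_d L₀/(k_2−k_d) = 0.295×16.4/(0.347−0.295) = 4.838/0.05200 = 93.04 mg/L.
e^(−k_d t) = e^(−0.295×4.850) = 0.2391; e^(−k_2 t) = e^(−0.347×4.850) = 0.1858.
D = 93.04 × (0.2391 − 0.1858) + 3.83 × 0.1858 = 4.959 + 0.7117 = 5.671 mg/L.
DO = C_s − D = 9.20 − 5.671 = 3.529 mg/L.

DO ≈ 3.53 mg/L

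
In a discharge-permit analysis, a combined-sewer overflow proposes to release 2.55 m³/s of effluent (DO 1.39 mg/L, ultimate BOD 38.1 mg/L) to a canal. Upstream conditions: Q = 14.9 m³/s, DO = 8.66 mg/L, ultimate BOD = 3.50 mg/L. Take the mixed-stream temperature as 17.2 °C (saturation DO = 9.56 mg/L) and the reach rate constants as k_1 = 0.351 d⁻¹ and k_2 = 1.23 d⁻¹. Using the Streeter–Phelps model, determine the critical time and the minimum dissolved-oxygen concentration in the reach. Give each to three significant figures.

Mixed DO = (14.9×8.66 + 2.55×1.39)/(14.9+2.55) = 132.6/17.45 = 7.598 mg/L.
Mixed L₀ = (14.9×3.50 + 2.55×38.1)/(17.45) = 149.3/17.45 = 8.556 mg/L.
Initial deficit D₀ = C_s − DO₀ = 9.56 − 7.598 = 1.962 mg/L.
t_c = (1/0.8790) ln[(1.23/0.351)(1 − 1.962×0.8790/(0.351×8.556))] = 1.138 × ln(1.492) = 0.4549 d.
D_c = (0.351/1.23) × 8.556 × e^(−0.351×0.4549) = 0.2854 × 8.556 × 0.8524 = 2.081 mg/L.
Minimum DO = 9.56 − 2.081 = 7.479 mg/L.

t_c ≈ 0.455 d; minimum DO ≈ 7.48 mg/L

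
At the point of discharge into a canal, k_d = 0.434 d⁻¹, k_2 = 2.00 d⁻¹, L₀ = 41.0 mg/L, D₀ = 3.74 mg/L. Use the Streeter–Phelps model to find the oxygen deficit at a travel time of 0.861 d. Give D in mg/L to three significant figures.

k_d L₀/(k_2−k_d) = 0.434×41.0/(2.00−0.434) = 17.79/1.566 = 11.36 mg/L.
e^(−k_d t) = e^(−0.434×0.8610) = 0.6882; e^(−k_2 t) = e^(−2.00×0.8610) = 0.1787.
D = 11.36 × (0.6882 − 0.1787) + 3.74 × 0.1787 = 5.789 + 0.6684 = 6.458 mg/L.

D ≈ 6.46 mg/L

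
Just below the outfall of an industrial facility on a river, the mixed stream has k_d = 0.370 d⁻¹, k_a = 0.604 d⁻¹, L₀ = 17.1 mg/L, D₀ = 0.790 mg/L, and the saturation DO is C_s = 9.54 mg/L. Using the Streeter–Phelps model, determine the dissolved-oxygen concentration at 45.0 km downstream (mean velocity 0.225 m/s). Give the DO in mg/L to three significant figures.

Travel time t = x/v = 45.0 km / (0.225 m/s) = 45000 m / 0.225 m/s = 200000 s = 2.315 d.
k_d L₀/(k_a−k_d) = 0.370×17.1/(0.604−0.370) = 6.327/0.2340 = 27.04 mg/L.
e^(−k_d t) = e^(−0.370×2.315) = 0.4247; e^(−k_a t) = e^(−0.604×2.315) = 0.2471.
D = 27.04 × (0.4247 − 0.2471) + 0.790 × 0.2471 = 4.802 + 0.1952 = 4.997 mg/L.
DO = C_s − D = 9.54 − 4.997 = 4.543 mg/L.

DO ≈ 4.54 mg/L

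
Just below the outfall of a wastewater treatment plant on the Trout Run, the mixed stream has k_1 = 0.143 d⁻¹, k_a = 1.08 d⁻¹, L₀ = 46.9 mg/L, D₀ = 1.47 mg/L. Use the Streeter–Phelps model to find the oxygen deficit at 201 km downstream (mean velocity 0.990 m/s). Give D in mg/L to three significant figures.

Travel time t = x/v = 201 km / (0.990 m/s) = 201000 m / 0.990 m/s = 203000 s = 2.350 d.
k_1 L₀/(k_a−k_1) = 0.143×46.9/(1.08−0.143) = 6.707/0.9370 = 7.158 mg/L.
e^(−k_1 t) = e^(−0.143×2.350) = 0.7146; e^(−k_a t) = e^(−1.08×2.350) = 0.07903.
D = 7.158 × (0.7146 − 0.07903) + 1.47 × 0.07903 = 4.549 + 0.1162 = 4.665 mg/L.

D ≈ 4.67 mg/L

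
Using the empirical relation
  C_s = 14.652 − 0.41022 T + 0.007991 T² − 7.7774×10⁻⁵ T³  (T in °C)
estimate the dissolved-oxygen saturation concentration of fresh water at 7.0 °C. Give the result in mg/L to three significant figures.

C_s ≈ 12.1 mg/L

C_s = 14.652 − 0.41022×7.0 + 0.007991×7.0² − 7.7774×10⁻⁵×7.0³ = 12.15 mg/L.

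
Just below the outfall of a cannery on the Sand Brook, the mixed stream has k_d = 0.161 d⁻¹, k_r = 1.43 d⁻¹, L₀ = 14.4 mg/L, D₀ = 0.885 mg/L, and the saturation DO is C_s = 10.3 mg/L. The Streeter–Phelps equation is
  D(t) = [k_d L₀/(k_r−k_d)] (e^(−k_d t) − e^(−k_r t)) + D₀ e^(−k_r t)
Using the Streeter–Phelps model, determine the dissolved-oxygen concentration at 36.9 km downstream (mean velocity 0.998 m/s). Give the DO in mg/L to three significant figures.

Travel time t = x/v = 36.9 km / (0.998 m/s) = 36900 m / 0.998 m/s = 36970 s = 0.4279 d.
k_d L₀/(k_r−k_d) = 0.161×14.4/(1.43−0.161) = 2.318/1.269 = 1.827 mg/L.
e^(−k_d t) = e^(−0.161×0.4279) = 0.9334; e^(−k_r t) = e^(−1.43×0.4279) = 0.5423.
D = 1.827 × (0.9334 − 0.5423) + 0.885 × 0.5423 = 0.7146 + 0.4799 = 1.195 mg/L.
DO = C_s − D = 10.3 − 1.195 = 9.105 mg/L.

DO ≈ 9.11 mg/L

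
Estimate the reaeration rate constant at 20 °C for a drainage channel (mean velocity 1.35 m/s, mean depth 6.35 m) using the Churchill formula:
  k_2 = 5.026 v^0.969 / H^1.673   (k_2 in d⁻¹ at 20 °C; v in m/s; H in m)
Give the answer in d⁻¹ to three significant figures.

k_2 = 5.026 × 1.35^0.969 / 6.35^1.673 = 5.026 × 1.337 / 22.03 = 0.3051 d⁻¹.

k_2 ≈ 0.305 d⁻¹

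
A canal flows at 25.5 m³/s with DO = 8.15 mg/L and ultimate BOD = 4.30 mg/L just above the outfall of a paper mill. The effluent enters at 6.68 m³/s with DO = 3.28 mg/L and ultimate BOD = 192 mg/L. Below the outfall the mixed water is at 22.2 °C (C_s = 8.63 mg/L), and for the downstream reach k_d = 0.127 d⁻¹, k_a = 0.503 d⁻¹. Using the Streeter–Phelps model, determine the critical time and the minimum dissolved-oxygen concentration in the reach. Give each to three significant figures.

t_c ≈ 3.37 d; minimum DO ≈ 1.51 mg/L

Mixed DO = (25.5×8.15 + 6.68×3.28)/(25.5+6.68) = 229.7/32.18 = 7.139 mg/L.
Mixed L₀ = (25.5×4.30 + 6.68×192)/(32.18) = 1392/32.18 = 43.26 mg/L.
Initial deficit D₀ = C_s − DO₀ = 8.63 − 7.139 = 1.491 mg/L.
t_c = (1/0.3760) ln[(0.503/0.127)(1 − 1.491×0.3760/(0.127×43.26))] = 2.660 × ln(3.557) = 3.374 d.
D_c = (0.127/0.503) × 43.26 × e^(−0.127×3.374) = 0.2525 × 43.26 × 0.6515 = 7.116 mg/L.
Minimum DO = 8.63 − 7.116 = 1.514 mg/L.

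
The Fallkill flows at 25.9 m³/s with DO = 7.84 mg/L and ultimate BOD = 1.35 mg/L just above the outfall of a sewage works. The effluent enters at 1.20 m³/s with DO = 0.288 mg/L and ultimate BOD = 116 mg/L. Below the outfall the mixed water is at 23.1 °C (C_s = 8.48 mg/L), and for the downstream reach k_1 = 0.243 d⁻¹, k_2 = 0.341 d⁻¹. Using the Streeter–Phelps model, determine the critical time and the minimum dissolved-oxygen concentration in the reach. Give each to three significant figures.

Mixed DO = (25.9×7.84 + 1.20×0.288)/(25.9+1.20) = 203.4/27.10 = 7.506 mg/L.
Mixed L₀ = (25.9×1.35 + 1.20×116)/(27.10) = 174.2/27.10 = 6.427 mg/L.
Initial deficit D₀ = C_s − DO₀ = 8.48 − 7.506 = 0.9744 mg/L.
t_c = (1/0.09800) ln[(0.341/0.243)(1 − 0.9744×0.09800/(0.243×6.427))] = 10.20 × ln(1.317) = 2.814 d.
D_c = (0.243/0.341) × 6.427 × e^(−0.243×2.814) = 0.7126 × 6.427 × 0.5048 = 2.312 mg/L.
Minimum DO = 8.48 − 2.312 = 6.168 mg/L.

t_c ≈ 2.81 d; minimum DO ≈ 6.17 mg/L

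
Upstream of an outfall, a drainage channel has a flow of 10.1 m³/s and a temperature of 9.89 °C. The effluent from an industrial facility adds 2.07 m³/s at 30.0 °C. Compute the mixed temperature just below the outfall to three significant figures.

13.3 °C

Flow-weighted mixing: C = (Q_r C_r + Q_w C_w)/(Q_r + Q_w)
= (10.1×9.89 + 2.07×30.0)/(10.1 + 2.07) = 162.0/12.17 = 13.31 °C.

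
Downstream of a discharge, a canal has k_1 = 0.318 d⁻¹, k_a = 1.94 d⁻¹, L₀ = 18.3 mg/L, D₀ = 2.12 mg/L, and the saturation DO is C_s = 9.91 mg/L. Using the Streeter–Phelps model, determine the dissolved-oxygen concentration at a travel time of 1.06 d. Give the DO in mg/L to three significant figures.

DO ≈ 7.54 mg/L

k_1 L₀/(k_a−k_1) = 0.318×18.3/(1.94−0.318) = 5.819/1.622 = 3.588 mg/L.
e^(−k_1 t) = e^(−0.318×1.060) = 0.7139; e^(−k_a t) = e^(−1.94×1.060) = 0.1279.
D = 3.588 × (0.7139 − 0.1279) + 2.12 × 0.1279 = 2.102 + 0.2712 = 2.373 mg/L.
DO = C_s − D = 9.91 − 2.373 = 7.537 mg/L.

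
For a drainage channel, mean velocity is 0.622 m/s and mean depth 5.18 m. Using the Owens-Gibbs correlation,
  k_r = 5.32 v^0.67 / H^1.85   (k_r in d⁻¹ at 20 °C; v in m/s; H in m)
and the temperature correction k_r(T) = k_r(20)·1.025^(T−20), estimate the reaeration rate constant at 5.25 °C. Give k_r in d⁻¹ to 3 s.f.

k_r(20) = 5.32 × 0.622^0.67 / 5.18^1.85 = 5.32 × 0.7275 / 20.97 = 0.1846 d⁻¹.
k_r(5.25) = 0.1846 × 1.025^(5.25−20) = 0.1846 × 0.6947 = 0.1283 d⁻¹.

k_r ≈ 0.128 d⁻¹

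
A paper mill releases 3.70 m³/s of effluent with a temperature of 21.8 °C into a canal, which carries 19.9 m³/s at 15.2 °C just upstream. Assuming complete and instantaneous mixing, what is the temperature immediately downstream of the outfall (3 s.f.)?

16.2 °C

Flow-weighted mixing: C = (Q_r C_r + Q_w C_w)/(Q_r + Q_w)
= (19.9×15.2 + 3.70×21.8)/(19.9 + 3.70) = 383.1/23.60 = 16.23 °C.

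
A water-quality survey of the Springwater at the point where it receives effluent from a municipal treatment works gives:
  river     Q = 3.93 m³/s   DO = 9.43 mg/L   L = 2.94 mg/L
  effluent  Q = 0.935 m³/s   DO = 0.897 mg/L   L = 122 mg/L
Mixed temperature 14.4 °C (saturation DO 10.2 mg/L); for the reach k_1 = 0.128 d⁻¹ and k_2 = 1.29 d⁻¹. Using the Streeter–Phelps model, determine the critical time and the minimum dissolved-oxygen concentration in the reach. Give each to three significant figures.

t_c ≈ 0.371 d; minimum DO ≈ 7.76 mg/L

Mixed DO = (3.93×9.43 + 0.935×0.897)/(3.93+0.935) = 37.90/4.865 = 7.790 mg/L.
Mixed L₀ = (3.93×2.94 + 0.935×122)/(4.865) = 125.6/4.865 = 25.82 mg/L.
Initial deficit D₀ = C_s − DO₀ = 10.2 − 7.790 = 2.410 mg/L.
t_c = (1/1.162) ln[(1.29/0.128)(1 − 2.410×1.162/(0.128×25.82))] = 0.8606 × ln(1.539) = 0.3712 d.
D_c = (0.128/1.29) × 25.82 × e^(−0.128×0.3712) = 0.09922 × 25.82 × 0.9536 = 2.443 mg/L.
Minimum DO = 10.2 − 2.443 = 7.757 mg/L.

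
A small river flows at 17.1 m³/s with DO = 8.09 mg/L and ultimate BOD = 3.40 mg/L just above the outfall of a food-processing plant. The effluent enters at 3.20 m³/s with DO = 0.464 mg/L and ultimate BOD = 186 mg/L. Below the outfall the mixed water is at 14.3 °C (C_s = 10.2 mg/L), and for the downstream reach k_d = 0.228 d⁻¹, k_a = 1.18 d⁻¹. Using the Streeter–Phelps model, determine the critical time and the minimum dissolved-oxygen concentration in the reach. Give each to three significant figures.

t_c ≈ 1.14 d; minimum DO ≈ 5.40 mg/L

Mixed DO = (17.1×8.09 + 3.20×0.464)/(17.1+3.20) = 139.8/20.30 = 6.888 mg/L.
Mixed L₀ = (17.1×3.40 + 3.20×186)/(20.30) = 653.3/20.30 = 32.18 mg/L.
Initial deficit D₀ = C_s − DO₀ = 10.2 − 6.888 = 3.312 mg/L.
t_c = (1/0.9520) ln[(1.18/0.228)(1 − 3.312×0.9520/(0.228×32.18))] = 1.050 × ln(2.952) = 1.137 d.
D_c = (0.228/1.18) × 32.18 × e^(−0.228×1.137) = 0.1932 × 32.18 × 0.7717 = 4.799 mg/L.
Minimum DO = 10.2 − 4.799 = 5.401 mg/L.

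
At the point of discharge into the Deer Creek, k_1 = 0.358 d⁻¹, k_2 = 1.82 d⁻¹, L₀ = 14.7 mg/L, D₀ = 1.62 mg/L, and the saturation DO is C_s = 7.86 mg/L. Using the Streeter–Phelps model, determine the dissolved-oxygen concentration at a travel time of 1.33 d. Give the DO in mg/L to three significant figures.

DO ≈ 5.80 mg/L

k_1 L₀/(k_2−k_1) = 0.358×14.7/(1.82−0.358) = 5.263/1.462 = 3.600 mg/L.
e^(−k_1 t) = e^(−0.358×1.330) = 0.6212; e^(−k_2 t) = e^(−1.82×1.330) = 0.08887.
D = 3.600 × (0.6212 − 0.08887) + 1.62 × 0.08887 = 1.916 + 0.1440 = 2.060 mg/L.
DO = C_s − D = 7.86 − 2.060 = 5.800 mg/L.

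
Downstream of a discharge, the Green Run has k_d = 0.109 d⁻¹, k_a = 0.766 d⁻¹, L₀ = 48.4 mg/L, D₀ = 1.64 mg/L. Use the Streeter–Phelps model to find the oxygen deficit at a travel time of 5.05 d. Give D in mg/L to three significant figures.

D ≈ 4.50 mg/L

k_d L₀/(k_a−k_d) = 0.109×48.4/(0.766−0.109) = 5.276/0.6570 = 8.030 mg/L.
e^(−k_d t) = e^(−0.109×5.050) = 0.5767; e^(−k_a t) = e^(−0.766×5.050) = 0.02089.
D = 8.030 × (0.5767 − 0.02089) + 1.64 × 0.02089 = 4.463 + 0.03427 = 4.497 mg/L.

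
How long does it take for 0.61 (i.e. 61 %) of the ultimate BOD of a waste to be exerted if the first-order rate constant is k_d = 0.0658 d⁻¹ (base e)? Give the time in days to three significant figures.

y/L₀ = 1 − e^(−k_d t) = 0.61 ⇒ e^(−k_d t) = 0.390
t = −ln(0.390) / 0.0658 = 0.9416 / 0.0658 = 14.31 d.

t ≈ 14.3 d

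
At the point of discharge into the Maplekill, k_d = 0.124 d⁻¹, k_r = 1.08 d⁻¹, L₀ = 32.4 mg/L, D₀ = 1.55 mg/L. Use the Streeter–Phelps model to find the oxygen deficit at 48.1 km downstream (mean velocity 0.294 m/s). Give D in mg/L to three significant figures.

D ≈ 2.98 mg/L

Travel time t = x/v = 48.1 km / (0.294 m/s) = 48100 m / 0.294 m/s = 163600 s = 1.894 d.
k_d L₀/(k_r−k_d) = 0.124×32.4/(1.08−0.124) = 4.018/0.9560 = 4.203 mg/L.
e^(−k_d t) = e^(−0.124×1.894) = 0.7907; e^(−k_r t) = e^(−1.08×1.894) = 0.1294.
D = 4.203 × (0.7907 − 0.1294) + 1.55 × 0.1294 = 2.779 + 0.2005 = 2.980 mg/L.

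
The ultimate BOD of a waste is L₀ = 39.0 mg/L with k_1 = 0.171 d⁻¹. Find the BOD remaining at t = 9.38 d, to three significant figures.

L ≈ 7.84 mg/L

L_t = L₀ e^(−k_1 t) = 39.0 × e^(−0.171×9.38) = 39.0 × 0.2011 = 7.843 mg/L.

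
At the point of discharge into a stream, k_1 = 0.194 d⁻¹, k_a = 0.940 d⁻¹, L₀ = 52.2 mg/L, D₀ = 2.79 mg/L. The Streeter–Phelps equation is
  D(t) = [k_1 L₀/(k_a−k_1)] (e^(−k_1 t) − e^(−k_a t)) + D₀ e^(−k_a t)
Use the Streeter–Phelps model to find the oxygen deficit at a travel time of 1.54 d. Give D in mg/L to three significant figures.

k_1 L₀/(k_a−k_1) = 0.194×52.2/(0.940−0.194) = 10.13/0.7460 = 13.57 mg/L.
e^(−k_1 t) = e^(−0.194×1.540) = 0.7417; e^(−k_a t) = e^(−0.940×1.540) = 0.2351.
D = 13.57 × (0.7417 − 0.2351) + 2.79 × 0.2351 = 6.877 + 0.6560 = 7.533 mg/L.

D ≈ 7.53 mg/L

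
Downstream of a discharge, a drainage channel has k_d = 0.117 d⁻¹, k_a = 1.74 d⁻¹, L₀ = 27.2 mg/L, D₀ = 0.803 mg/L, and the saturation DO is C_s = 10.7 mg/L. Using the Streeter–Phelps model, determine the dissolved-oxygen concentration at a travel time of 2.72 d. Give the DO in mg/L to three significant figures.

k_d L₀/(k_a−k_d) = 0.117×27.2/(1.74−0.117) = 3.182/1.623 = 1.961 mg/L.
e^(−k_d t) = e^(−0.117×2.720) = 0.7274; e^(−k_a t) = e^(−1.74×2.720) = 0.008802.
D = 1.961 × (0.7274 − 0.008802) + 0.803 × 0.008802 = 1.409 + 0.007068 = 1.416 mg/L.
DO = C_s − D = 10.7 − 1.416 = 9.284 mg/L.

DO ≈ 9.28 mg/L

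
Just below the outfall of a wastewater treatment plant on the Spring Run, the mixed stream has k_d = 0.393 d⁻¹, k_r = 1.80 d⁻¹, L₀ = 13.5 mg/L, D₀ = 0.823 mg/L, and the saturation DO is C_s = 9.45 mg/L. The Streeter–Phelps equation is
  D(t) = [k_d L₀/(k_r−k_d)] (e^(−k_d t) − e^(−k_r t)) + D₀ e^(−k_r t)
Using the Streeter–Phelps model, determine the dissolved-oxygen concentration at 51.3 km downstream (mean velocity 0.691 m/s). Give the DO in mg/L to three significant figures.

Travel time t = x/v = 51.3 km / (0.691 m/s) = 51300 m / 0.691 m/s = 74240 s = 0.8593 d.
k_d L₀/(k_r−k_d) = 0.393×13.5/(1.80−0.393) = 5.306/1.407 = 3.771 mg/L.
e^(−k_d t) = e^(−0.393×0.8593) = 0.7134; e^(−k_r t) = e^(−1.80×0.8593) = 0.2130.
D = 3.771 × (0.7134 − 0.2130) + 0.823 × 0.2130 = 1.887 + 0.1753 = 2.062 mg/L.
DO = C_s − D = 9.45 − 2.062 = 7.388 mg/L.

DO ≈ 7.39 mg/L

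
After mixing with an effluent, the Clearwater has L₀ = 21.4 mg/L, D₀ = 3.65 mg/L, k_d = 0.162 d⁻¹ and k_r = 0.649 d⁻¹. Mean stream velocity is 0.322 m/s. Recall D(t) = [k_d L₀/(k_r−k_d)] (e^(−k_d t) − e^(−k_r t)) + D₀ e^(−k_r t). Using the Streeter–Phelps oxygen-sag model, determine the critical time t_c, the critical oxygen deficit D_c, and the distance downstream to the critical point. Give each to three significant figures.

t_c ≈ 1.37 d; D_c ≈ 4.28 mg/L; x_c ≈ 38.2 km

At the critical point dD/dt = 0, so k_d L₀ e^(−k_d t) = k_r D. Substituting D(t) from the Streeter–Phelps equation and solving for t gives
t_c = ln[(k_r/k_d)(1 − D₀(k_r−k_d)/(k_d L₀))] / (k_r−k_d).
Here k_r−k_d = 0.4870 d⁻¹ and 1 − D₀(k_r−k_d)/(k_d L₀) = 1 − 3.65×0.4870/(0.162×21.4) = 0.4873, so
t_c = ln(4.006 × 0.4873) / 0.4870 = 0.6689 / 0.4870 = 1.373 d.
D_c = (k_d/k_r) L₀ e^(−k_d t_c) = (0.162/0.649) × 21.4 × e^(−0.162×1.373) = 0.2496 × 21.4 × 0.8005 = 4.276 mg/L.
x_c = v t_c = 0.322 m/s × 1.373 d × 86400 s/d = 38210 m ≈ 38.2 km.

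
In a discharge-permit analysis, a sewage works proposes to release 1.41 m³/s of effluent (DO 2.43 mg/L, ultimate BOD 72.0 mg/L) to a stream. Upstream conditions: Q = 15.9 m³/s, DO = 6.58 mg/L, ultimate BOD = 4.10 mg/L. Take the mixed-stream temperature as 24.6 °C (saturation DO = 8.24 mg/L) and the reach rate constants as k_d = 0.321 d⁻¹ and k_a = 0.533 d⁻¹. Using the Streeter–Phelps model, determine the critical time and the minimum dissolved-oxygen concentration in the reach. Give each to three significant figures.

t_c ≈ 1.70 d; minimum DO ≈ 4.88 mg/L

Mixed DO = (15.9×6.58 + 1.41×2.43)/(15.9+1.41) = 108.0/17.31 = 6.242 mg/L.
Mixed L₀ = (15.9×4.10 + 1.41×72.0)/(17.31) = 166.7/17.31 = 9.631 mg/L.
Initial deficit D₀ = C_s − DO₀ = 8.24 − 6.242 = 1.998 mg/L.
t_c = (1/0.2120) ln[(0.533/0.321)(1 − 1.998×0.2120/(0.321×9.631))] = 4.717 × ln(1.433) = 1.697 d.
D_c = (0.321/0.533) × 9.631 × e^(−0.321×1.697) = 0.6023 × 9.631 × 0.5800 = 3.364 mg/L.
Minimum DO = 8.24 − 3.364 = 4.876 mg/L.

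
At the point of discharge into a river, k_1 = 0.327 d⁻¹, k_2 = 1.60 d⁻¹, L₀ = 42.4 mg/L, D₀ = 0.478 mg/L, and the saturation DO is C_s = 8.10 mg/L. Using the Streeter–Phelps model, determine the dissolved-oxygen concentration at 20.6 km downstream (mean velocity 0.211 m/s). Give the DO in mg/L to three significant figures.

Travel time t = x/v = 20.6 km / (0.211 m/s) = 20600 m / 0.211 m/s = 97630 s = 1.130 d.
k_1 L₀/(k_2−k_1) = 0.327×42.4/(1.60−0.327) = 13.86/1.273 = 10.89 mg/L.
e^(−k_1 t) = e^(−0.327×1.130) = 0.6911; e^(−k_2 t) = e^(−1.60×1.130) = 0.1640.
D = 10.89 × (0.6911 − 0.1640) + 0.478 × 0.1640 = 5.741 + 0.07839 = 5.819 mg/L.
DO = C_s − D = 8.10 − 5.819 = 2.281 mg/L.

DO ≈ 2.28 mg/L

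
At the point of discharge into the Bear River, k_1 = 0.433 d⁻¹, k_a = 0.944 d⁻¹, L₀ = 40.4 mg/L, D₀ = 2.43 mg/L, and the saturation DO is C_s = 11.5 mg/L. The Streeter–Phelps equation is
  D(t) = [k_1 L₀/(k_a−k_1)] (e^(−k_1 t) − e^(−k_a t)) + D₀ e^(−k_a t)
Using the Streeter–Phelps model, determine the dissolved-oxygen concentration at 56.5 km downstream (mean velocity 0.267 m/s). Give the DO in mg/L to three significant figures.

Travel time t = x/v = 56.5 km / (0.267 m/s) = 56500 m / 0.267 m/s = 211600 s = 2.449 d.
k_1 L₀/(k_a−k_1) = 0.433×40.4/(0.944−0.433) = 17.49/0.5110 = 34.23 mg/L.
e^(−k_1 t) = e^(−0.433×2.449) = 0.3463; e^(−k_a t) = e^(−0.944×2.449) = 0.09906.
D = 34.23 × (0.3463 − 0.09906) + 2.43 × 0.09906 = 8.463 + 0.2407 = 8.704 mg/L.
DO = C_s − D = 11.5 − 8.704 = 2.796 mg/L.

DO ≈ 2.80 mg/L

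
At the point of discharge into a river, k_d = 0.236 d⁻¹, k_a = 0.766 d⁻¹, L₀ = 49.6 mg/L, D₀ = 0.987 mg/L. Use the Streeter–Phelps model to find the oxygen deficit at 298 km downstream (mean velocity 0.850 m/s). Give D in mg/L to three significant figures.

D ≈ 7.53 mg/L

Travel time t = x/v = 298 km / (0.850 m/s) = 298000 m / 0.850 m/s = 350600 s = 4.058 d.
k_d L₀/(k_a−k_d) = 0.236×49.6/(0.766−0.236) = 11.71/0.5300 = 22.09 mg/L.
e^(−k_d t) = e^(−0.236×4.058) = 0.3838; e^(−k_a t) = e^(−0.766×4.058) = 0.04468.
D = 22.09 × (0.3838 − 0.04468) + 0.987 × 0.04468 = 7.490 + 0.04410 = 7.534 mg/L.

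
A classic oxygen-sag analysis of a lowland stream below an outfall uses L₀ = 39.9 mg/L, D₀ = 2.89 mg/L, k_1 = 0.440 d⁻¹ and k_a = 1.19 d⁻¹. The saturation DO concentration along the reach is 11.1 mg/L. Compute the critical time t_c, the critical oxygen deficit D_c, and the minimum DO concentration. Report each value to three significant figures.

With k_a/k_1 = 2.705 and 1 − D₀(k_a−k_1)/(k_1 L₀) = 0.8765,
t_c = ln(2.705 × 0.8765) / (1.19 − 0.440) = ln(2.371) / 0.7500 = 0.8632/0.7500 = 1.151 d.
L(t_c) = L₀ e^(−k_1 t_c) = 39.9 × 0.6027 = 24.05 mg/L, and at the critical point k_a D_c = k_1 L, so D_c = (0.440/1.19) × 24.05 = 8.891 mg/L.
Minimum DO = C_s − D_c = 11.1 − 8.891 = 2.209 mg/L.

t_c ≈ 1.15 d; D_c ≈ 8.89 mg/L; min DO ≈ 2.21 mg/L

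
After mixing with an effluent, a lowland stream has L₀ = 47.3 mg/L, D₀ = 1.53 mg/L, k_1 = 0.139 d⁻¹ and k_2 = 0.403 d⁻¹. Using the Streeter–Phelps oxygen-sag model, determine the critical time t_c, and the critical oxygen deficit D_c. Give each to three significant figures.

t_c ≈ 3.79 d; D_c ≈ 9.63 mg/L

With k_2/k_1 = 2.899 and 1 − D₀(k_2−k_1)/(k_1 L₀) = 0.9386,
t_c = ln(2.899 × 0.9386) / (0.403 − 0.139) = ln(2.721) / 0.2640 = 1.001/0.2640 = 3.792 d.
L(t_c) = L₀ e^(−k_1 t_c) = 47.3 × 0.5903 = 27.92 mg/L, and at the critical point k_2 D_c = k_1 L, so D_c = (0.139/0.403) × 27.92 = 9.631 mg/L.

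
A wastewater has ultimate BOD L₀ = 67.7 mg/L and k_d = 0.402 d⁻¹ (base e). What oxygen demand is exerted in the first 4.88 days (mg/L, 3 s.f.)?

y ≈ 58.2 mg/L

y_t = L₀(1 − e^(−k_d t)) = 67.7 × (1 − e^(−0.402×4.88))
= 67.7 × (1 − 0.1406) = 67.7 × 0.8594 = 58.18 mg/L.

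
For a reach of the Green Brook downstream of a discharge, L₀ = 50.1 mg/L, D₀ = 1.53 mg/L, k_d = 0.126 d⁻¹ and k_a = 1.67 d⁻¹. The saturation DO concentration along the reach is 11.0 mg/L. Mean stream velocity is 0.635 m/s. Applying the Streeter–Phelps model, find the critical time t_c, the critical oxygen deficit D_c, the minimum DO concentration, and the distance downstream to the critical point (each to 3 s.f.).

At the critical point dD/dt = 0, so k_d L₀ e^(−k_d t) = k_a D. Substituting D(t) from the Streeter–Phelps equation and solving for t gives
t_c = ln[(k_a/k_d)(1 − D₀(k_a−k_d)/(k_d L₀))] / (k_a−k_d).
Here k_a−k_d = 1.544 d⁻¹ and 1 − D₀(k_a−k_d)/(k_d L₀) = 1 − 1.53×1.544/(0.126×50.1) = 0.6258, so
t_c = ln(13.25 × 0.6258) / 1.544 = 2.116 / 1.544 = 1.370 d.
L(t_c) = L₀ e^(−k_d t_c) = 50.1 × 0.8414 = 42.16 mg/L, and at the critical point k_a D_c = k_d L, so D_c = (0.126/1.67) × 42.16 = 3.181 mg/L.
Minimum DO = C_s − D_c = 11.0 − 3.181 = 7.819 mg/L.
x_c = v t_c = 0.635 m/s × 1.370 d × 86400 s/d = 75170 m ≈ 75.2 km.

t_c ≈ 1.37 d; D_c ≈ 3.18 mg/L; min DO ≈ 7.82 mg/L; x_c ≈ 75.2 km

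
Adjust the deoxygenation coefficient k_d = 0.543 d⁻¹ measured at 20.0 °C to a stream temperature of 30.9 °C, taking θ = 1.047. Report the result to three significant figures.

k_d(T₂) = k_d(T₁) · θ^(T₂−T₁) = 0.543 × 1.047^(30.9−20.0)
= 0.543 × 1.047^10.9 = 0.543 × 1.650 = 0.8958 d⁻¹.

k_d ≈ 0.896 d⁻¹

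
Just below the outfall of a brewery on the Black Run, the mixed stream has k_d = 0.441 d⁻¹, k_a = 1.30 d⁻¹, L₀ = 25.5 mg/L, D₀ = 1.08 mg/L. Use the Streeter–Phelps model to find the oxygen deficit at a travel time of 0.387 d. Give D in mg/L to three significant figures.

D ≈ 3.77 mg/L

k_d L₀/(k_a−k_d) = 0.441×25.5/(1.30−0.441) = 11.25/0.8590 = 13.09 mg/L.
e^(−k_d t) = e^(−0.441×0.3870) = 0.8431; e^(−k_a t) = e^(−1.30×0.3870) = 0.6047.
D = 13.09 × (0.8431 − 0.6047) + 1.08 × 0.6047 = 3.122 + 0.6530 = 3.775 mg/L.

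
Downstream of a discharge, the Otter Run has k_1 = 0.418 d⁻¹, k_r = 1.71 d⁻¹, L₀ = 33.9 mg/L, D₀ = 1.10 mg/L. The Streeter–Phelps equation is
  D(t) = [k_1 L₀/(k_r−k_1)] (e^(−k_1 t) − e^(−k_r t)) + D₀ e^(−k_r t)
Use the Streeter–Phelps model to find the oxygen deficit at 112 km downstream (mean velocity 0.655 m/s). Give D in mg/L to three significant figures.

D ≈ 4.46 mg/L

Travel time t = x/v = 112 km / (0.655 m/s) = 112000 m / 0.655 m/s = 171000 s = 1.979 d.
k_1 L₀/(k_r−k_1) = 0.418×33.9/(1.71−0.418) = 14.17/1.292 = 10.97 mg/L.
e^(−k_1 t) = e^(−0.418×1.979) = 0.4372; e^(−k_r t) = e^(−1.71×1.979) = 0.03390.
D = 10.97 × (0.4372 − 0.03390) + 1.10 × 0.03390 = 4.424 + 0.03729 = 4.461 mg/L.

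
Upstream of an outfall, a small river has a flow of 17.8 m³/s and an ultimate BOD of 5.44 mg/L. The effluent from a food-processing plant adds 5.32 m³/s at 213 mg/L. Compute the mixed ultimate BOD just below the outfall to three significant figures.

53.2 mg/L

Flow-weighted mixing: C = (Q_r C_r + Q_w C_w)/(Q_r + Q_w)
= (17.8×5.44 + 5.32×213)/(17.8 + 5.32) = 1230/23.12 = 53.20 mg/L.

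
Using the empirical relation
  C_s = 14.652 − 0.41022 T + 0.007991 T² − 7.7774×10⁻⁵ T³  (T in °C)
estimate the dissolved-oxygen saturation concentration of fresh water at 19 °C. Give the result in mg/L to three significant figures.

C_s ≈ 9.21 mg/L

C_s = 14.652 − 0.41022×19 + 0.007991×19² − 7.7774×10⁻⁵×19³ = 9.209 mg/L.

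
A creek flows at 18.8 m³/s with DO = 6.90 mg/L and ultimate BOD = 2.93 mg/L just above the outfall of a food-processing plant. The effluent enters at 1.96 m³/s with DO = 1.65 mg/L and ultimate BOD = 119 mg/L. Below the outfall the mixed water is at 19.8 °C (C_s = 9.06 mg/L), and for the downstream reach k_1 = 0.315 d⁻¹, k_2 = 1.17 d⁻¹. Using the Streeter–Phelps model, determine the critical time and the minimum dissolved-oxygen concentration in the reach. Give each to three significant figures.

t_c ≈ 0.679 d; minimum DO ≈ 6.04 mg/L

Mixed DO = (18.8×6.90 + 1.96×1.65)/(18.8+1.96) = 133.0/20.76 = 6.404 mg/L.
Mixed L₀ = (18.8×2.93 + 1.96×119)/(20.76) = 288.3/20.76 = 13.89 mg/L.
Initial deficit D₀ = C_s − DO₀ = 9.06 − 6.404 = 2.656 mg/L.
t_c = (1/0.8550) ln[(1.17/0.315)(1 − 2.656×0.8550/(0.315×13.89))] = 1.170 × ln(1.787) = 0.6787 d.
D_c = (0.315/1.17) × 13.89 × e^(−0.315×0.6787) = 0.2692 × 13.89 × 0.8075 = 3.019 mg/L.
Minimum DO = 9.06 − 3.019 = 6.041 mg/L.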